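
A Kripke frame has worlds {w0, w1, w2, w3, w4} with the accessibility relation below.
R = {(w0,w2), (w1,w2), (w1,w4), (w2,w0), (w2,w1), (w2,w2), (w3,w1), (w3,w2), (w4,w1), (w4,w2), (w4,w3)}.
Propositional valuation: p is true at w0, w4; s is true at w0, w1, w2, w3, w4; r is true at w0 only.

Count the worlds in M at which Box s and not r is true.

4

Recall that Box ψ holds at a world iff ψ holds at every accessible world, and Dia ψ holds iff ψ holds at some accessible world.
Let φ = Box s and not r. Evaluate φ at each world:
  w0 (successors {w2}): φ is false.
  w1 (successors {w2, w4}): φ is true.
  w2 (successors {w0, w1, w2}): φ is true.
  w3 (successors {w1, w2}): φ is true.
  w4 (successors {w1, w2, w3}): φ is true.
For instance, at w0:
  At w0: Box s is true, not r is false, so Box s and not r is false.
    At w0: Box s requires s at every successor {w2}.
      At w2: s is true.
    So Box s is true at w0.
Satisfying worlds: {w1, w2, w3, w4}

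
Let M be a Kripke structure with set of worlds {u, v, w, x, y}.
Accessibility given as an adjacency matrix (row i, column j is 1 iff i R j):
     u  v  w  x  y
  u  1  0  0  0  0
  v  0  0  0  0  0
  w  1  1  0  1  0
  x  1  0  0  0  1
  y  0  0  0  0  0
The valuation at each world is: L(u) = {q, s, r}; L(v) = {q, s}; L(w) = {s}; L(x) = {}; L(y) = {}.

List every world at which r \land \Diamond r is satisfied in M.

Let φ = r \land \Diamond r. Evaluate φ at each world:
  u (successors {u}): φ is true.
  v (successors ∅): φ is false.
  w (successors {u, v, x}): φ is false.
  x (successors {u, y}): φ is false.
  y (successors ∅): φ is false.
For instance, at w:
  At w: r is false, \Diamond r is true, so r \land \Diamond r is false.
    At w: \Diamond r requires r at some successor in {u, v, x}.
      r holds at u, so \Diamond r is true at w.
Satisfying worlds: {u}

u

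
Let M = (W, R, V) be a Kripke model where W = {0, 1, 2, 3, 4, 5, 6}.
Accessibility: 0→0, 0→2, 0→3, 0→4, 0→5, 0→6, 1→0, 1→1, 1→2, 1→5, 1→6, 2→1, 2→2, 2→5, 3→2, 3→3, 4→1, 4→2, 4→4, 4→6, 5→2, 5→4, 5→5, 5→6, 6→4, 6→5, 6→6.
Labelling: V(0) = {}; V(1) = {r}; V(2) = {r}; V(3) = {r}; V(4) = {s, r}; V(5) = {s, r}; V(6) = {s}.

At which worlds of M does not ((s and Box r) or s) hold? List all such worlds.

0, 1, 2, 3

Let φ = not ((s and Box r) or s). Evaluate φ at each world:
  0 (successors {0, 2, 3, 4, 5, 6}): φ is true.
  1 (successors {0, 1, 2, 5, 6}): φ is true.
  2 (successors {1, 2, 5}): φ is true.
  3 (successors {2, 3}): φ is true.
  4 (successors {1, 2, 4, 6}): φ is false.
  5 (successors {2, 4, 5, 6}): φ is false.
  6 (successors {4, 5, 6}): φ is false.
For instance, at 0:
  At 0: (s and Box r) or s is false, so not ((s and Box r) or s) is true.
    At 0: s and Box r is false, s is false, so (s and Box r) or s is false.
      At 0: s is false, Box r is false, so s and Box r is false.
Satisfying worlds: {0, 1, 2, 3}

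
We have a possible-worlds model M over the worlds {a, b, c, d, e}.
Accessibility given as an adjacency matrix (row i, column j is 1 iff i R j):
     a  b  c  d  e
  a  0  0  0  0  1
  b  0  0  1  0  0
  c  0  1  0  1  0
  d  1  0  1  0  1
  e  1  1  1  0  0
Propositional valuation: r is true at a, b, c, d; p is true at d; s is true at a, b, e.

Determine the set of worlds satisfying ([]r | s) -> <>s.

a, c, d, e

Let φ = ([]r | s) -> <>s. Evaluate φ at each world:
  a (successors {e}): φ is true.
  b (successors {c}): φ is false.
  c (successors {b, d}): φ is true.
  d (successors {a, c, e}): φ is true.
  e (successors {a, b, c}): φ is true.
For instance, at e:
  At e: []r | s is true, <>s is true, so ([]r | s) -> <>s is true.
    At e: []r is true, s is true, so []r | s is true.
      At e: []r requires r at every successor {a, b, c}.
        At a: r is true.
        At b: r is true.
        At c: r is true.
      So []r is true at e.
    At e: <>s requires s at some successor in {a, b, c}.
      s holds at a, so <>s is true at e.
Satisfying worlds: {a, c, d, e}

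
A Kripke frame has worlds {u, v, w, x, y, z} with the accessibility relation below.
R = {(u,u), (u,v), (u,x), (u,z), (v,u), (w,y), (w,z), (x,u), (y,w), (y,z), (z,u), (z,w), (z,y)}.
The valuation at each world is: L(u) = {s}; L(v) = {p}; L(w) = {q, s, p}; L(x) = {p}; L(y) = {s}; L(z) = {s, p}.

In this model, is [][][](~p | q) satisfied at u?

No

Recall that []ψ holds at a world iff ψ holds at every accessible world, and <>ψ holds iff ψ holds at some accessible world.
At u: [][][](~p | q) requires [][](~p | q) at every successor {u, v, x, z}.
  [][](~p | q) fails at u, so [][][](~p | q) is false at u.
    At u: [][](~p | q) requires [](~p | q) at every successor {u, v, x, z}.
      [](~p | q) fails at u, so [][](~p | q) is false at u.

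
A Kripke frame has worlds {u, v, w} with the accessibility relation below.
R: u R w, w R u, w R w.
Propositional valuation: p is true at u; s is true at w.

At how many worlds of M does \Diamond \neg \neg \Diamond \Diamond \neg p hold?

Recall that \Diamond ψ holds at a world iff ψ holds at some accessible world.
Let φ = \Diamond \neg \neg \Diamond \Diamond \neg p. Evaluate φ at each world:
  u (successors {w}): φ is true.
  v (successors ∅): φ is false.
  w (successors {u, w}): φ is true.
For instance, at u:
  At u: \Diamond \neg \neg \Diamond \Diamond \neg p requires \neg \neg \Diamond \Diamond \neg p at some successor in {w}.
    \neg \neg \Diamond \Diamond \neg p holds at w, so \Diamond \neg \neg \Diamond \Diamond \neg p is true at u.
      At w: \neg \Diamond \Diamond \neg p is false, so \neg \neg \Diamond \Diamond \neg p is true.
Satisfying worlds: {u, w}

2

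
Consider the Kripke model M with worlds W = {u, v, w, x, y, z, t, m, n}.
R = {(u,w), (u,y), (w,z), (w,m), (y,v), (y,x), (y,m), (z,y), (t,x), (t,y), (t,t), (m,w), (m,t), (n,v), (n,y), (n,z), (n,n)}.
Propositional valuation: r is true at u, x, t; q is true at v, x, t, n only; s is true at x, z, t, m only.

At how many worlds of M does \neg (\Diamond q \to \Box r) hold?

Let φ = \neg (\Diamond q \to \Box r). Evaluate φ at each world:
  u (successors {w, y}): φ is false.
  v (successors ∅): φ is false.
  w (successors {z, m}): φ is false.
  x (successors ∅): φ is false.
  y (successors {v, x, m}): φ is true.
  z (successors {y}): φ is false.
  t (successors {x, y, t}): φ is true.
  m (successors {w, t}): φ is true.
  n (successors {v, y, z, n}): φ is true.
For instance, at m:
  At m: \Diamond q \to \Box r is false, so \neg (\Diamond q \to \Box r) is true.
    At m: \Diamond q is true, \Box r is false, so \Diamond q \to \Box r is false.
      At m: \Diamond q requires q at some successor in {w, t}.
        q holds at t, so \Diamond q is true at m.
      At m: \Box r requires r at every successor {w, t}.
        r fails at w, so \Box r is false at m.
Satisfying worlds: {y, t, m, n}

4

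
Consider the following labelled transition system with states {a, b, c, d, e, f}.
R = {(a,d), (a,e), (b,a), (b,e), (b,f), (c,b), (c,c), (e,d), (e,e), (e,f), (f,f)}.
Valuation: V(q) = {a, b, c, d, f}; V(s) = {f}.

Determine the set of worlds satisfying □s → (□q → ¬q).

a, b, c, e

Let φ = □s → (□q → ¬q). Evaluate φ at each world:
  a (successors {d, e}): φ is true.
  b (successors {a, e, f}): φ is true.
  c (successors {b, c}): φ is true.
  d (successors ∅): φ is false.
  e (successors {d, e, f}): φ is true.
  f (successors {f}): φ is false.
For instance, at b:
  At b: □s is false, □q → ¬q is true, so □s → (□q → ¬q) is true.
    At b: □s requires s at every successor {a, e, f}.
      s fails at a, so □s is false at b.
    At b: □q is false, ¬q is false, so □q → ¬q is true.
      At b: □q requires q at every successor {a, e, f}.
        q fails at e, so □q is false at b.
Satisfying worlds: {a, b, c, e}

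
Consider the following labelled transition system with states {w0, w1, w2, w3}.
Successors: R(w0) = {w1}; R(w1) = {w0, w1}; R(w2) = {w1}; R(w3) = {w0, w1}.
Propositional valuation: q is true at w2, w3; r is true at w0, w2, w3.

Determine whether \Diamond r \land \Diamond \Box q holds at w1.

At w1: \Diamond r is true, \Diamond \Box q is false, so \Diamond r \land \Diamond \Box q is false.
  At w1: \Diamond r requires r at some successor in {w0, w1}.
    r holds at w0, so \Diamond r is true at w1.
  At w1: \Diamond \Box q requires \Box q at some successor in {w0, w1}.
    At w0: \Box q is false.
    At w1: \Box q is false.
  So \Diamond \Box q is false at w1.

No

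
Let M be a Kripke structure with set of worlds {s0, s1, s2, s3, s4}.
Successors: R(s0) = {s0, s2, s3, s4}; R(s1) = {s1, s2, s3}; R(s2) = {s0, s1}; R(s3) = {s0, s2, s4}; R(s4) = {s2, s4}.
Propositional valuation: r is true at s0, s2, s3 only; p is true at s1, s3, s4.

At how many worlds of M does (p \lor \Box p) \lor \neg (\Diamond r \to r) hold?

Let φ = (p \lor \Box p) \lor \neg (\Diamond r \to r). Evaluate φ at each world:
  s0 (successors {s0, s2, s3, s4}): φ is false.
  s1 (successors {s1, s2, s3}): φ is true.
  s2 (successors {s0, s1}): φ is false.
  s3 (successors {s0, s2, s4}): φ is true.
  s4 (successors {s2, s4}): φ is true.
For instance, at s1:
  At s1: p \lor \Box p is true, \neg (\Diamond r \to r) is true, so (p \lor \Box p) \lor \neg (\Diamond r \to r) is true.
    At s1: p is true, \Box p is false, so p \lor \Box p is true.
      At s1: \Box p requires p at every successor {s1, s2, s3}.
        p fails at s2, so \Box p is false at s1.
    At s1: \Diamond r \to r is false, so \neg (\Diamond r \to r) is true.
      At s1: \Diamond r is true, r is false, so \Diamond r \to r is false.
Satisfying worlds: {s1, s3, s4}

3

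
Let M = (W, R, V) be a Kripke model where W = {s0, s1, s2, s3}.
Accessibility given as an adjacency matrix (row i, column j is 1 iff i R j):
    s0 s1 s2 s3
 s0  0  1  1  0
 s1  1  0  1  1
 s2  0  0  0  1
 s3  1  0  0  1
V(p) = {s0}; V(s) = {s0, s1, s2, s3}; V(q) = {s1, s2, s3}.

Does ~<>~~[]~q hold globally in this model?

Yes

Let φ = ~<>~~[]~q. Evaluate φ at each world:
  s0 (successors {s1, s2}): φ is true.
  s1 (successors {s0, s2, s3}): φ is true.
  s2 (successors {s3}): φ is true.
  s3 (successors {s0, s3}): φ is true.
For instance, at s2:
  At s2: <>~~[]~q is false, so ~<>~~[]~q is true.
    At s2: <>~~[]~q requires ~~[]~q at some successor in {s3}.
      At s3: ~~[]~q is false.
    So <>~~[]~q is false at s2.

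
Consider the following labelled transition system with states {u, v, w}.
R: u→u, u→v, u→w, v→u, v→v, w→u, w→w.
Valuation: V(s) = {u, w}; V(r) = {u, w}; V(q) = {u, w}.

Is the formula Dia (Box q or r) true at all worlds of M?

Let φ = Dia (Box q or r). Evaluate φ at each world:
  u (successors {u, v, w}): φ is true.
  v (successors {u, v}): φ is true.
  w (successors {u, w}): φ is true.
For instance, at v:
  At v: Dia (Box q or r) requires Box q or r at some successor in {u, v}.
    Box q or r holds at u, so Dia (Box q or r) is true at v.
      At u: Box q is false, r is true, so Box q or r is true.

Yes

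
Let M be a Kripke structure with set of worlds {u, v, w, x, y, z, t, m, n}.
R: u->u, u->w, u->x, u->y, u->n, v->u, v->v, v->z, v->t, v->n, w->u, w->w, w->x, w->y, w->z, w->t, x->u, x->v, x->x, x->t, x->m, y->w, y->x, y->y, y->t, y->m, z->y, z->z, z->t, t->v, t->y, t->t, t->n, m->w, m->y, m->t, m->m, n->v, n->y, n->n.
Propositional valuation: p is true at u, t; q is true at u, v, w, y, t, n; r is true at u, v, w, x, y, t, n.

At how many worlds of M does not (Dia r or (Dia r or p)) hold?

Recall that Dia ψ holds at a world iff ψ holds at some accessible world.
Let φ = not (Dia r or (Dia r or p)). Evaluate φ at each world:
  u (successors {u, w, x, y, n}): φ is false.
  v (successors {u, v, z, t, n}): φ is false.
  w (successors {u, w, x, y, z, t}): φ is false.
  x (successors {u, v, x, t, m}): φ is false.
  y (successors {w, x, y, t, m}): φ is false.
  z (successors {y, z, t}): φ is false.
  t (successors {v, y, t, n}): φ is false.
  m (successors {w, y, t, m}): φ is false.
  n (successors {v, y, n}): φ is false.
For instance, at v:
  At v: Dia r or (Dia r or p) is true, so not (Dia r or (Dia r or p)) is false.
    At v: Dia r is true, Dia r or p is true, so Dia r or (Dia r or p) is true.
      At v: Dia r requires r at some successor in {u, v, z, t, n}.
        r holds at u, so Dia r is true at v.
      At v: Dia r is true, p is false, so Dia r or p is true.
Satisfying worlds: none.

0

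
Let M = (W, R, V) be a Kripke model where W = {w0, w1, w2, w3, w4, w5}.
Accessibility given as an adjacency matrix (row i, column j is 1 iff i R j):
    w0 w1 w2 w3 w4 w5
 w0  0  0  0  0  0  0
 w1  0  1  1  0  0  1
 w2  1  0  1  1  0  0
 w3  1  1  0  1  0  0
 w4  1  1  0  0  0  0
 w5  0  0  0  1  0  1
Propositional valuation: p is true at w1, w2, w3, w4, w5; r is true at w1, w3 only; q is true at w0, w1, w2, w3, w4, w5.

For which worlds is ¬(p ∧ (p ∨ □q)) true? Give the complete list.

Let φ = ¬(p ∧ (p ∨ □q)). Evaluate φ at each world:
  w0 (successors ∅): φ is true.
  w1 (successors {w1, w2, w5}): φ is false.
  w2 (successors {w0, w2, w3}): φ is false.
  w3 (successors {w0, w1, w3}): φ is false.
  w4 (successors {w0, w1}): φ is false.
  w5 (successors {w3, w5}): φ is false.
For instance, at w4:
  At w4: p ∧ (p ∨ □q) is true, so ¬(p ∧ (p ∨ □q)) is false.
    At w4: p is true, p ∨ □q is true, so p ∧ (p ∨ □q) is true.
      At w4: p is true, □q is true, so p ∨ □q is true.
Satisfying worlds: {w0}

w0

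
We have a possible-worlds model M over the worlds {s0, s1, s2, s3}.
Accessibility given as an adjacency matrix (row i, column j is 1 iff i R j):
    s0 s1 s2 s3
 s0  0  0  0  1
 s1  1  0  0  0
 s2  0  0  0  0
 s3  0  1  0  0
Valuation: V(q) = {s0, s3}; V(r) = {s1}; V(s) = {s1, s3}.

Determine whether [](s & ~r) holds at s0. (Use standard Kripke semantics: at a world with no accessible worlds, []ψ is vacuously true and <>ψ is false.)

Recall that []ψ holds at a world iff ψ holds at every accessible world, and <>ψ holds iff ψ holds at some accessible world.
At s0: [](s & ~r) requires s & ~r at every successor {s3}.
  At s3: s & ~r is true.
So [](s & ~r) is true at s0.

Yes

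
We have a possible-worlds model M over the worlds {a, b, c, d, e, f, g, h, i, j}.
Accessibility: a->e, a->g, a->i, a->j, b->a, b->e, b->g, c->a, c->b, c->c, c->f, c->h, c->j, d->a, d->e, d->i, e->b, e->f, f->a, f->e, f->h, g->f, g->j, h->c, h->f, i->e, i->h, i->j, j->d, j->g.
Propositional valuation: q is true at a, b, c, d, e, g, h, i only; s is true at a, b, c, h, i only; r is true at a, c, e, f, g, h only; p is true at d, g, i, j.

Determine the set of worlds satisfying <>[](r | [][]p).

Let φ = <>[](r | [][]p). Evaluate φ at each world:
  a (successors {e, g, i, j}): φ is false.
  b (successors {a, e, g}): φ is false.
  c (successors {a, b, c, f, h, j}): φ is true.
  d (successors {a, e, i}): φ is false.
  e (successors {b, f}): φ is true.
  f (successors {a, e, h}): φ is true.
  g (successors {f, j}): φ is true.
  h (successors {c, f}): φ is true.
  i (successors {e, h, j}): φ is true.
  j (successors {d, g}): φ is false.
For instance, at d:
  At d: <>[](r | [][]p) requires [](r | [][]p) at some successor in {a, e, i}.
    At a: [](r | [][]p) is false.
    At e: [](r | [][]p) is false.
    At i: [](r | [][]p) is false.
  So <>[](r | [][]p) is false at d.
Satisfying worlds: {c, e, f, g, h, i}

c, e, f, g, h, i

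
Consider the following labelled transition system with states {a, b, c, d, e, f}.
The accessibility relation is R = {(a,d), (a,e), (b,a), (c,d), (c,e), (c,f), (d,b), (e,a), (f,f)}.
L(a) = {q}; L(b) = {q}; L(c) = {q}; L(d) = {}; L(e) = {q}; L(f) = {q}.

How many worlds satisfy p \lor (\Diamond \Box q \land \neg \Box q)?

2

Recall that \Box ψ holds at a world iff ψ holds at every accessible world, and \Diamond ψ holds iff ψ holds at some accessible world.
Let φ = p \lor (\Diamond \Box q \land \neg \Box q). Evaluate φ at each world:
  a (successors {d, e}): φ is true.
  b (successors {a}): φ is false.
  c (successors {d, e, f}): φ is true.
  d (successors {b}): φ is false.
  e (successors {a}): φ is false.
  f (successors {f}): φ is false.
For instance, at b:
  At b: p is false, \Diamond \Box q \land \neg \Box q is false, so p \lor (\Diamond \Box q \land \neg \Box q) is false.
    At b: \Diamond \Box q is false, \neg \Box q is false, so \Diamond \Box q \land \neg \Box q is false.
      At b: \Diamond \Box q requires \Box q at some successor in {a}.
        At a: \Box q is false.
      So \Diamond \Box q is false at b.
      At b: \Box q is true, so \neg \Box q is false.
Satisfying worlds: {a, c}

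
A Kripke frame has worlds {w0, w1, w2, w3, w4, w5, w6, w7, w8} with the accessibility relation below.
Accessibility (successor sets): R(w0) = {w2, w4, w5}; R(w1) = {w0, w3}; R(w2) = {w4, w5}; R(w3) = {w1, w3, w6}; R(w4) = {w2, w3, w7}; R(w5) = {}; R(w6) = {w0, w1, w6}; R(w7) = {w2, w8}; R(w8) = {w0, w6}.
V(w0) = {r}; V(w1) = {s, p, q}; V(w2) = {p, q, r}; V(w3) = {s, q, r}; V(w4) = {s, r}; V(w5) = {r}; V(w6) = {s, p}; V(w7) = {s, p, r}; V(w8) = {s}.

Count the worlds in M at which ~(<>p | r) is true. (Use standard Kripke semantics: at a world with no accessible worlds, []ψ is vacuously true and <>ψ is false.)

1

Recall that <>ψ holds at a world iff ψ holds at some accessible world.
Let φ = ~(<>p | r). Evaluate φ at each world:
  w0 (successors {w2, w4, w5}): φ is false.
  w1 (successors {w0, w3}): φ is true.
  w2 (successors {w4, w5}): φ is false.
  w3 (successors {w1, w3, w6}): φ is false.
  w4 (successors {w2, w3, w7}): φ is false.
  w5 (successors ∅): φ is false.
  w6 (successors {w0, w1, w6}): φ is false.
  w7 (successors {w2, w8}): φ is false.
  w8 (successors {w0, w6}): φ is false.
For instance, at w0:
  At w0: <>p | r is true, so ~(<>p | r) is false.
    At w0: <>p is true, r is true, so <>p | r is true.
      At w0: <>p requires p at some successor in {w2, w4, w5}.
        p holds at w2, so <>p is true at w0.
Satisfying worlds: {w1}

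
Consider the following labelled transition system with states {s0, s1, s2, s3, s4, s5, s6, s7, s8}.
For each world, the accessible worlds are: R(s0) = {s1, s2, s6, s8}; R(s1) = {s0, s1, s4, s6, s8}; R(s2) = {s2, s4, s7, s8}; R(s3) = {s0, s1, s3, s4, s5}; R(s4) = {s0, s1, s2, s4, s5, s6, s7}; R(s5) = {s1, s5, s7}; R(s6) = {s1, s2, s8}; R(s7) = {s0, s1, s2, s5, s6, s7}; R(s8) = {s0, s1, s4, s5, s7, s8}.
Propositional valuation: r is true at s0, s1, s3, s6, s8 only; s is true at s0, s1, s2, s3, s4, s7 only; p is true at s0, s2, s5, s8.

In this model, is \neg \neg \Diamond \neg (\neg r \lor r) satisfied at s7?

No

At s7: \neg \Diamond \neg (\neg r \lor r) is true, so \neg \neg \Diamond \neg (\neg r \lor r) is false.
  At s7: \Diamond \neg (\neg r \lor r) is false, so \neg \Diamond \neg (\neg r \lor r) is true.
    At s7: \Diamond \neg (\neg r \lor r) requires \neg (\neg r \lor r) at some successor in {s0, s1, s2, s5, s6, s7}.
      At s0: \neg (\neg r \lor r) is false.
      At s1: \neg (\neg r \lor r) is false.
      At s2: \neg (\neg r \lor r) is false.
      At s5: \neg (\neg r \lor r) is false.
      At s6: \neg (\neg r \lor r) is false.
      At s7: \neg (\neg r \lor r) is false.
    So \Diamond \neg (\neg r \lor r) is false at s7.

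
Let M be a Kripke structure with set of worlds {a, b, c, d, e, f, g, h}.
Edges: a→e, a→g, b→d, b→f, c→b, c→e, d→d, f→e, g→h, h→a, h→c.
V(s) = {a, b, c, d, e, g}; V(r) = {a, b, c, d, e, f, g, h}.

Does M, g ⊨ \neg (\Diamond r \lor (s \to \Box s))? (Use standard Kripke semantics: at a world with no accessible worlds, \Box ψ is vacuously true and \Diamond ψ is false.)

At g: \Diamond r \lor (s \to \Box s) is true, so \neg (\Diamond r \lor (s \to \Box s)) is false.
  At g: \Diamond r is true, s \to \Box s is false, so \Diamond r \lor (s \to \Box s) is true.
    At g: \Diamond r requires r at some successor in {h}.
      r holds at h, so \Diamond r is true at g.
    At g: s is true, \Box s is false, so s \to \Box s is false.
      At g: \Box s requires s at every successor {h}.
        s fails at h, so \Box s is false at g.

No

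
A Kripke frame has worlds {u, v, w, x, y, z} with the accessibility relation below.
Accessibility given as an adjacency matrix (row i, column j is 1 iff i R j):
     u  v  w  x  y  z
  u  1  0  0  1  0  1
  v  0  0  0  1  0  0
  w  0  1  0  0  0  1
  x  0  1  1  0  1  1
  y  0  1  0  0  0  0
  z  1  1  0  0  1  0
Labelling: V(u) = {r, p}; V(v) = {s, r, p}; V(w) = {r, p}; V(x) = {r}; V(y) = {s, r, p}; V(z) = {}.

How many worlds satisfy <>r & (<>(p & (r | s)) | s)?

Recall that <>ψ holds at a world iff ψ holds at some accessible world.
Let φ = <>r & (<>(p & (r | s)) | s). Evaluate φ at each world:
  u (successors {u, x, z}): φ is true.
  v (successors {x}): φ is true.
  w (successors {v, z}): φ is true.
  x (successors {v, w, y, z}): φ is true.
  y (successors {v}): φ is true.
  z (successors {u, v, y}): φ is true.
For instance, at z:
  At z: <>r is true, <>(p & (r | s)) | s is true, so <>r & (<>(p & (r | s)) | s) is true.
    At z: <>r requires r at some successor in {u, v, y}.
      r holds at u, so <>r is true at z.
    At z: <>(p & (r | s)) is true, s is false, so <>(p & (r | s)) | s is true.
      At z: <>(p & (r | s)) requires p & (r | s) at some successor in {u, v, y}.
        p & (r | s) holds at u, so <>(p & (r | s)) is true at z.
Satisfying worlds: {u, v, w, x, y, z}

6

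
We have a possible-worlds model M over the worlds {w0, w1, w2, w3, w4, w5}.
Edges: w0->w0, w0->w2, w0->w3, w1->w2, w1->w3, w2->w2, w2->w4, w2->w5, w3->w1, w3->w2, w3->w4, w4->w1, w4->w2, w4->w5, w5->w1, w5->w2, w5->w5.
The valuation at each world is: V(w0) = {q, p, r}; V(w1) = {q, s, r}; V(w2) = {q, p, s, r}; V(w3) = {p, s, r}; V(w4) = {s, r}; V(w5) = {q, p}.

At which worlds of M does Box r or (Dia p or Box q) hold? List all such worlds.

w0, w1, w2, w3, w4, w5

Let φ = Box r or (Dia p or Box q). Evaluate φ at each world:
  w0 (successors {w0, w2, w3}): φ is true.
  w1 (successors {w2, w3}): φ is true.
  w2 (successors {w2, w4, w5}): φ is true.
  w3 (successors {w1, w2, w4}): φ is true.
  w4 (successors {w1, w2, w5}): φ is true.
  w5 (successors {w1, w2, w5}): φ is true.
For instance, at w4:
  At w4: Box r is false, Dia p or Box q is true, so Box r or (Dia p or Box q) is true.
    At w4: Box r requires r at every successor {w1, w2, w5}.
      r fails at w5, so Box r is false at w4.
    At w4: Dia p is true, Box q is true, so Dia p or Box q is true.
      At w4: Dia p requires p at some successor in {w1, w2, w5}.
        p holds at w2, so Dia p is true at w4.
      At w4: Box q requires q at every successor {w1, w2, w5}.
        At w1: q is true.
        At w2: q is true.
        At w5: q is true.
      So Box q is true at w4.
Satisfying worlds: {w0, w1, w2, w3, w4, w5}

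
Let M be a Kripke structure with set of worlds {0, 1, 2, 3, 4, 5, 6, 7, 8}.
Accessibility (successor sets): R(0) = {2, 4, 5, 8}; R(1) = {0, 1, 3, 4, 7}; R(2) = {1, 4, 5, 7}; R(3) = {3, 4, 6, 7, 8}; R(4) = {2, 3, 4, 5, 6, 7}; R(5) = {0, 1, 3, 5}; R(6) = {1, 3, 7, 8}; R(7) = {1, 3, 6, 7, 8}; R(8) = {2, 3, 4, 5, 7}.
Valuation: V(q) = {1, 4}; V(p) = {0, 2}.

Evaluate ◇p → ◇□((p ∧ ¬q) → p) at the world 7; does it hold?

Yes

At 7: ◇p is false, ◇□((p ∧ ¬q) → p) is true, so ◇p → ◇□((p ∧ ¬q) → p) is true.
  At 7: ◇p requires p at some successor in {1, 3, 6, 7, 8}.
    At 1: p is false.
    At 3: p is false.
    At 6: p is false.
    At 7: p is false.
    At 8: p is false.
  So ◇p is false at 7.
  At 7: ◇□((p ∧ ¬q) → p) requires □((p ∧ ¬q) → p) at some successor in {1, 3, 6, 7, 8}.
    □((p ∧ ¬q) → p) holds at 1, so ◇□((p ∧ ¬q) → p) is true at 7.
      At 1: □((p ∧ ¬q) → p) requires (p ∧ ¬q) → p at every successor {0, 1, 3, 4, 7}.
        At 0: (p ∧ ¬q) → p is true.
        At 1: (p ∧ ¬q) → p is true.
        At 3: (p ∧ ¬q) → p is true.
        At 4: (p ∧ ¬q) → p is true.
        At 7: (p ∧ ¬q) → p is true.
      So □((p ∧ ¬q) → p) is true at 1.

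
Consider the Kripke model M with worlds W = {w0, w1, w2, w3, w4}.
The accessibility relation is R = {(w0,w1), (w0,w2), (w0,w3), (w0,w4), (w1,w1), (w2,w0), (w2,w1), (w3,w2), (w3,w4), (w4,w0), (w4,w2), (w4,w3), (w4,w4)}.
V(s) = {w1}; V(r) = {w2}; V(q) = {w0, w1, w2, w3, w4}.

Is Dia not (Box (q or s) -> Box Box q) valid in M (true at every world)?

Let φ = Dia not (Box (q or s) -> Box Box q). Evaluate φ at each world:
  w0 (successors {w1, w2, w3, w4}): φ is false.
  w1 (successors {w1}): φ is false.
  w2 (successors {w0, w1}): φ is false.
  w3 (successors {w2, w4}): φ is false.
  w4 (successors {w0, w2, w3, w4}): φ is false.
Detail at w0 (counterexample):
  At w0: Dia not (Box (q or s) -> Box Box q) requires not (Box (q or s) -> Box Box q) at some successor in {w1, w2, w3, w4}.
    At w1: not (Box (q or s) -> Box Box q) is false.
    At w2: not (Box (q or s) -> Box Box q) is false.
    At w3: not (Box (q or s) -> Box Box q) is false.
    At w4: not (Box (q or s) -> Box Box q) is false.
  So Dia not (Box (q or s) -> Box Box q) is false at w0.

No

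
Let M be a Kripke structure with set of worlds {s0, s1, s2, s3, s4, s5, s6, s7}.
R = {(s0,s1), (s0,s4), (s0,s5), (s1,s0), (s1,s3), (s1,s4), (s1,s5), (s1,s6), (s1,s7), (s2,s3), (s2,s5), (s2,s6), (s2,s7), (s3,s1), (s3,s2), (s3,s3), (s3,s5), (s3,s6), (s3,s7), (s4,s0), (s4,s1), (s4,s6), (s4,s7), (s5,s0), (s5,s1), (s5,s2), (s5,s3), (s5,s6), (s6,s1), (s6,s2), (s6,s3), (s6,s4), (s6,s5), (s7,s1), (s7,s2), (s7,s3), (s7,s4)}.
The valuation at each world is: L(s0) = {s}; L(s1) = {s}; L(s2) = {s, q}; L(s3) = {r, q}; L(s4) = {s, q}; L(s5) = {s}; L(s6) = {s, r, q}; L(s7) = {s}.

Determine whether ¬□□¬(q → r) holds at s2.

Yes

At s2: □□¬(q → r) is false, so ¬□□¬(q → r) is true.
  At s2: □□¬(q → r) requires □¬(q → r) at every successor {s3, s5, s6, s7}.
    □¬(q → r) fails at s3, so □□¬(q → r) is false at s2.
      At s3: □¬(q → r) requires ¬(q → r) at every successor {s1, s2, s3, s5, s6, s7}.
        ¬(q → r) fails at s1, so □¬(q → r) is false at s3.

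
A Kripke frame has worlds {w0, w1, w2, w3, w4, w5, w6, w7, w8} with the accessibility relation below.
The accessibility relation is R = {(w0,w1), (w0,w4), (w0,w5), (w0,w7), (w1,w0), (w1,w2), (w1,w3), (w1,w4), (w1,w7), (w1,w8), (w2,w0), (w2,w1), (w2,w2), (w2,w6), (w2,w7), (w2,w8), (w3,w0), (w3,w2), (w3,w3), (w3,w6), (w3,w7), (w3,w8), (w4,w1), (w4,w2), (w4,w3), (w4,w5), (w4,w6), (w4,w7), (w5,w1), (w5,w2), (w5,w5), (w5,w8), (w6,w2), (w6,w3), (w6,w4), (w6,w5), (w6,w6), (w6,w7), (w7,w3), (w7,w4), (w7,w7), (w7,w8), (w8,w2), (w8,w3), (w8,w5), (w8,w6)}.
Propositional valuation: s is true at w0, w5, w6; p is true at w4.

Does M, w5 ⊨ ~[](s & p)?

Recall that []ψ holds at a world iff ψ holds at every accessible world, and <>ψ holds iff ψ holds at some accessible world.
At w5: [](s & p) is false, so ~[](s & p) is true.
  At w5: [](s & p) requires s & p at every successor {w1, w2, w5, w8}.
    s & p fails at w1, so [](s & p) is false at w5.

Yes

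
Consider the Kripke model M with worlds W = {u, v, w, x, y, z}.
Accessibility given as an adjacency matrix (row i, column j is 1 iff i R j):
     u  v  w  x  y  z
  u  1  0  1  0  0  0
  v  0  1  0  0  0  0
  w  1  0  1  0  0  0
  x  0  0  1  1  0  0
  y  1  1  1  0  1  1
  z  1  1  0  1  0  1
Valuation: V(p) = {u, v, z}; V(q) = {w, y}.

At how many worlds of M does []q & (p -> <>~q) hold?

Let φ = []q & (p -> <>~q). Evaluate φ at each world:
  u (successors {u, w}): φ is false.
  v (successors {v}): φ is false.
  w (successors {u, w}): φ is false.
  x (successors {w, x}): φ is false.
  y (successors {u, v, w, y, z}): φ is false.
  z (successors {u, v, x, z}): φ is false.
For instance, at z:
  At z: []q is false, p -> <>~q is true, so []q & (p -> <>~q) is false.
    At z: []q requires q at every successor {u, v, x, z}.
      q fails at u, so []q is false at z.
    At z: p is true, <>~q is true, so p -> <>~q is true.
      At z: <>~q requires ~q at some successor in {u, v, x, z}.
        ~q holds at u, so <>~q is true at z.
Satisfying worlds: none.

0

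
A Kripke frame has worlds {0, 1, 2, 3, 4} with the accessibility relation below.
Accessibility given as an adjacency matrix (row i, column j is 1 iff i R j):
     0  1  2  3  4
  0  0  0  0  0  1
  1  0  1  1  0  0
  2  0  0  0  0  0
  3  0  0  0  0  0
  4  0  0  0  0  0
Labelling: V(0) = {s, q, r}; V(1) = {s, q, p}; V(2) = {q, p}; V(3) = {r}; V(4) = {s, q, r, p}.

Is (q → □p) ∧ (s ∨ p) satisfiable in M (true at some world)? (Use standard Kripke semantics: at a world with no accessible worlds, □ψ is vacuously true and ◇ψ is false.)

Yes

Recall that □ψ holds at a world iff ψ holds at every accessible world, and ◇ψ holds iff ψ holds at some accessible world.
Let φ = (q → □p) ∧ (s ∨ p). Evaluate φ at each world:
  0 (successors {4}): φ is true.
  1 (successors {1, 2}): φ is true.
  2 (successors ∅): φ is true.
  3 (successors ∅): φ is false.
  4 (successors ∅): φ is true.
Detail at 0 (witness):
  At 0: q → □p is true, s ∨ p is true, so (q → □p) ∧ (s ∨ p) is true.
    At 0: q is true, □p is true, so q → □p is true.
      At 0: □p requires p at every successor {4}.
        At 4: p is true.
      So □p is true at 0.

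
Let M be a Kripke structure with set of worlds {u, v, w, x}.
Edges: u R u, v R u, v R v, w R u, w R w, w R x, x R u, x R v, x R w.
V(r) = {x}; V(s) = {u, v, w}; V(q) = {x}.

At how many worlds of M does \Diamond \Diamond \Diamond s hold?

Let φ = \Diamond \Diamond \Diamond s. Evaluate φ at each world:
  u (successors {u}): φ is true.
  v (successors {u, v}): φ is true.
  w (successors {u, w, x}): φ is true.
  x (successors {u, v, w}): φ is true.
For instance, at u:
  At u: \Diamond \Diamond \Diamond s requires \Diamond \Diamond s at some successor in {u}.
    \Diamond \Diamond s holds at u, so \Diamond \Diamond \Diamond s is true at u.
      At u: \Diamond \Diamond s requires \Diamond s at some successor in {u}.
        \Diamond s holds at u, so \Diamond \Diamond s is true at u.
Satisfying worlds: {u, v, w, x}

4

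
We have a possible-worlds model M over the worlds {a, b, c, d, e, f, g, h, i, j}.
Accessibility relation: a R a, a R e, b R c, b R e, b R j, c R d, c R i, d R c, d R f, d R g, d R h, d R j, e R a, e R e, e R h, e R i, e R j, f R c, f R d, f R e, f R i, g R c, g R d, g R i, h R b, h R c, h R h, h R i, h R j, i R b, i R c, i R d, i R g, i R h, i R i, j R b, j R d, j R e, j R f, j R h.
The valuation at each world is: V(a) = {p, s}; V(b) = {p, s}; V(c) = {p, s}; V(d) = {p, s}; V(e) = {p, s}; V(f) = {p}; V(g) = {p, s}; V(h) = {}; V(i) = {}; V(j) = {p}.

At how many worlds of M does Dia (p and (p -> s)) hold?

10

Recall that Dia ψ holds at a world iff ψ holds at some accessible world.
Let φ = Dia (p and (p -> s)). Evaluate φ at each world:
  a (successors {a, e}): φ is true.
  b (successors {c, e, j}): φ is true.
  c (successors {d, i}): φ is true.
  d (successors {c, f, g, h, j}): φ is true.
  e (successors {a, e, h, i, j}): φ is true.
  f (successors {c, d, e, i}): φ is true.
  g (successors {c, d, i}): φ is true.
  h (successors {b, c, h, i, j}): φ is true.
  i (successors {b, c, d, g, h, i}): φ is true.
  j (successors {b, d, e, f, h}): φ is true.
For instance, at e:
  At e: Dia (p and (p -> s)) requires p and (p -> s) at some successor in {a, e, h, i, j}.
    p and (p -> s) holds at a, so Dia (p and (p -> s)) is true at e.
Satisfying worlds: {a, b, c, d, e, f, g, h, i, j}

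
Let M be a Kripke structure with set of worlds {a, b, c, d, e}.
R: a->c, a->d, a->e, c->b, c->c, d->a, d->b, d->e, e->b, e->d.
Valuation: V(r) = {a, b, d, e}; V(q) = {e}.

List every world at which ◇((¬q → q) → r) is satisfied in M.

a, c, d, e

Let φ = ◇((¬q → q) → r). Evaluate φ at each world:
  a (successors {c, d, e}): φ is true.
  b (successors ∅): φ is false.
  c (successors {b, c}): φ is true.
  d (successors {a, b, e}): φ is true.
  e (successors {b, d}): φ is true.
For instance, at c:
  At c: ◇((¬q → q) → r) requires (¬q → q) → r at some successor in {b, c}.
    (¬q → q) → r holds at b, so ◇((¬q → q) → r) is true at c.
Satisfying worlds: {a, c, d, e}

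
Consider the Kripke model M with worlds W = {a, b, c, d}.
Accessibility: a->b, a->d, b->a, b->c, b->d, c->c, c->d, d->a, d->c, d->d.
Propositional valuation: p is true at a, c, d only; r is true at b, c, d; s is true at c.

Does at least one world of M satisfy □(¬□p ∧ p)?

Let φ = □(¬□p ∧ p). Evaluate φ at each world:
  a (successors {b, d}): φ is false.
  b (successors {a, c, d}): φ is false.
  c (successors {c, d}): φ is false.
  d (successors {a, c, d}): φ is false.
For instance, at c:
  At c: □(¬□p ∧ p) requires ¬□p ∧ p at every successor {c, d}.
    ¬□p ∧ p fails at c, so □(¬□p ∧ p) is false at c.
      At c: ¬□p is false, p is true, so ¬□p ∧ p is false.

No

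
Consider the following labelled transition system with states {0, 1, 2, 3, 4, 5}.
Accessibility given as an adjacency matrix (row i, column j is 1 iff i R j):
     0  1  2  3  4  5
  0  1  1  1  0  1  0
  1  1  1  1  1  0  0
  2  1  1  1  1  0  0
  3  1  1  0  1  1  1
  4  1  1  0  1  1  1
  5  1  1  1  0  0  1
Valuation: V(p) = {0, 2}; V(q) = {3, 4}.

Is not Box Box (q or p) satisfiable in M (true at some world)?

Yes

Recall that Box ψ holds at a world iff ψ holds at every accessible world, and Dia ψ holds iff ψ holds at some accessible world.
Let φ = not Box Box (q or p). Evaluate φ at each world:
  0 (successors {0, 1, 2, 4}): φ is true.
  1 (successors {0, 1, 2, 3}): φ is true.
  2 (successors {0, 1, 2, 3}): φ is true.
  3 (successors {0, 1, 3, 4, 5}): φ is true.
  4 (successors {0, 1, 3, 4, 5}): φ is true.
  5 (successors {0, 1, 2, 5}): φ is true.
Detail at 0 (witness):
  At 0: Box Box (q or p) is false, so not Box Box (q or p) is true.
    At 0: Box Box (q or p) requires Box (q or p) at every successor {0, 1, 2, 4}.
      Box (q or p) fails at 0, so Box Box (q or p) is false at 0.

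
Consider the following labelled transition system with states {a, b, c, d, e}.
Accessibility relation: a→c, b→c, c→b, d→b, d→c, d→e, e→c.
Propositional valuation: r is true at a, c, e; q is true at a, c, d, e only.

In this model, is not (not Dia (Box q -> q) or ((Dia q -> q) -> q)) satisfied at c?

At c: not Dia (Box q -> q) or ((Dia q -> q) -> q) is true, so not (not Dia (Box q -> q) or ((Dia q -> q) -> q)) is false.
  At c: not Dia (Box q -> q) is true, (Dia q -> q) -> q is true, so not Dia (Box q -> q) or ((Dia q -> q) -> q) is true.
    At c: Dia (Box q -> q) is false, so not Dia (Box q -> q) is true.
      At c: Dia (Box q -> q) requires Box q -> q at some successor in {b}.
        At b: Box q -> q is false.
      So Dia (Box q -> q) is false at c.
    At c: Dia q -> q is true, q is true, so (Dia q -> q) -> q is true.
      At c: Dia q is false, q is true, so Dia q -> q is true.

No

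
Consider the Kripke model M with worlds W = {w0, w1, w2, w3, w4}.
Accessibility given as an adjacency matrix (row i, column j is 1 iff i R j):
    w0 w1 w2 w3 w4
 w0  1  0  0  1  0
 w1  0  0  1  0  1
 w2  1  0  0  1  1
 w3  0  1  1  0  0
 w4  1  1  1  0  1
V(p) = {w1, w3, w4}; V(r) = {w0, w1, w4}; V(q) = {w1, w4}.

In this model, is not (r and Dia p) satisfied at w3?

At w3: r and Dia p is false, so not (r and Dia p) is true.
  At w3: r is false, Dia p is true, so r and Dia p is false.
    At w3: Dia p requires p at some successor in {w1, w2}.
      p holds at w1, so Dia p is true at w3.

Yes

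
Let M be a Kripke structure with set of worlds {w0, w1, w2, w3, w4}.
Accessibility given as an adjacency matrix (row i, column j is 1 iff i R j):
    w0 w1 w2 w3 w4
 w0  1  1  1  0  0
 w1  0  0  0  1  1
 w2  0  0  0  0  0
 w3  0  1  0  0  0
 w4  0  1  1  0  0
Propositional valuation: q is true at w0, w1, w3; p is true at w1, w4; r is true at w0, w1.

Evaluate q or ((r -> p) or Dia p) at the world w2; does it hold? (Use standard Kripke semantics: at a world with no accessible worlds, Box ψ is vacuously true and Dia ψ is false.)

At w2: q is false, (r -> p) or Dia p is true, so q or ((r -> p) or Dia p) is true.
  At w2: r -> p is true, Dia p is false, so (r -> p) or Dia p is true.
    At w2: no accessible worlds, so Dia p is false.

Yes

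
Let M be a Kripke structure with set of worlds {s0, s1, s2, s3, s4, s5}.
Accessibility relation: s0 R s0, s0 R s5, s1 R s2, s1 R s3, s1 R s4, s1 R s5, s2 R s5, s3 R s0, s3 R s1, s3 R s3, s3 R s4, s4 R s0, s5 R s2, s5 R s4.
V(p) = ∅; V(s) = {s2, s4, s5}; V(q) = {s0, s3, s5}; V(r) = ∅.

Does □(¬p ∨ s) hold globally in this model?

Yes

Recall that □ψ holds at a world iff ψ holds at every accessible world, and ◇ψ holds iff ψ holds at some accessible world.
Let φ = □(¬p ∨ s). Evaluate φ at each world:
  s0 (successors {s0, s5}): φ is true.
  s1 (successors {s2, s3, s4, s5}): φ is true.
  s2 (successors {s5}): φ is true.
  s3 (successors {s0, s1, s3, s4}): φ is true.
  s4 (successors {s0}): φ is true.
  s5 (successors {s2, s4}): φ is true.
For instance, at s3:
  At s3: □(¬p ∨ s) requires ¬p ∨ s at every successor {s0, s1, s3, s4}.
    At s0: ¬p ∨ s is true.
    At s1: ¬p ∨ s is true.
    At s3: ¬p ∨ s is true.
    At s4: ¬p ∨ s is true.
  So □(¬p ∨ s) is true at s3.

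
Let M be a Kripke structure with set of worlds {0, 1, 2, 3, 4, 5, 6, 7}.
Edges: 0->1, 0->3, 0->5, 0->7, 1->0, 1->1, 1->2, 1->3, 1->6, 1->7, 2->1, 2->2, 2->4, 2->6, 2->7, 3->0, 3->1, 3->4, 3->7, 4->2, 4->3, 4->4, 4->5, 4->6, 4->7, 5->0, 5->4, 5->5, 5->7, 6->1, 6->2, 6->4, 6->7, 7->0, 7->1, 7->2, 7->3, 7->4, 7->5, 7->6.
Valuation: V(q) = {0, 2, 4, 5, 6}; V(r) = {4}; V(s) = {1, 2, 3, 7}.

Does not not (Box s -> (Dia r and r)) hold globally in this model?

Yes

Recall that Box ψ holds at a world iff ψ holds at every accessible world, and Dia ψ holds iff ψ holds at some accessible world.
Let φ = not not (Box s -> (Dia r and r)). Evaluate φ at each world:
  0 (successors {1, 3, 5, 7}): φ is true.
  1 (successors {0, 1, 2, 3, 6, 7}): φ is true.
  2 (successors {1, 2, 4, 6, 7}): φ is true.
  3 (successors {0, 1, 4, 7}): φ is true.
  4 (successors {2, 3, 4, 5, 6, 7}): φ is true.
  5 (successors {0, 4, 5, 7}): φ is true.
  6 (successors {1, 2, 4, 7}): φ is true.
  7 (successors {0, 1, 2, 3, 4, 5, 6}): φ is true.
For instance, at 7:
  At 7: not (Box s -> (Dia r and r)) is false, so not not (Box s -> (Dia r and r)) is true.
    At 7: Box s -> (Dia r and r) is true, so not (Box s -> (Dia r and r)) is false.
      At 7: Box s is false, Dia r and r is false, so Box s -> (Dia r and r) is true.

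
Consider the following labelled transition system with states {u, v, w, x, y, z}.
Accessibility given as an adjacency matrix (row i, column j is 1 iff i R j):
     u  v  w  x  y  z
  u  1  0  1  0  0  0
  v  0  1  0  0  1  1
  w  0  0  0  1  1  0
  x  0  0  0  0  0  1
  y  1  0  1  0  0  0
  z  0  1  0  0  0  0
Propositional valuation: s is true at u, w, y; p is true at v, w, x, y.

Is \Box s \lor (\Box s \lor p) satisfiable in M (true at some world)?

Yes

Recall that \Box ψ holds at a world iff ψ holds at every accessible world, and \Diamond ψ holds iff ψ holds at some accessible world.
Let φ = \Box s \lor (\Box s \lor p). Evaluate φ at each world:
  u (successors {u, w}): φ is true.
  v (successors {v, y, z}): φ is true.
  w (successors {x, y}): φ is true.
  x (successors {z}): φ is true.
  y (successors {u, w}): φ is true.
  z (successors {v}): φ is false.
Detail at u (witness):
  At u: \Box s is true, \Box s \lor p is true, so \Box s \lor (\Box s \lor p) is true.
    At u: \Box s requires s at every successor {u, w}.
      At u: s is true.
      At w: s is true.
    So \Box s is true at u.
    At u: \Box s is true, p is false, so \Box s \lor p is true.
      At u: \Box s requires s at every successor {u, w}.
        At u: s is true.
        At w: s is true.
      So \Box s is true at u.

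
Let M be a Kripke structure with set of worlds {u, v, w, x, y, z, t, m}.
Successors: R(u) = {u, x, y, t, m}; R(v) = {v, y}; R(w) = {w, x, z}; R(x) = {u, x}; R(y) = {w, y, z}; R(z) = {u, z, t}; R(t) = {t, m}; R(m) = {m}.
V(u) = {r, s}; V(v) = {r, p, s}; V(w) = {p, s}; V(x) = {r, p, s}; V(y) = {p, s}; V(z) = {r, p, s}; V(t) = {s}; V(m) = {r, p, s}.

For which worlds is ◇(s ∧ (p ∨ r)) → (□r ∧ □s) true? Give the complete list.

Let φ = ◇(s ∧ (p ∨ r)) → (□r ∧ □s). Evaluate φ at each world:
  u (successors {u, x, y, t, m}): φ is false.
  v (successors {v, y}): φ is false.
  w (successors {w, x, z}): φ is false.
  x (successors {u, x}): φ is true.
  y (successors {w, y, z}): φ is false.
  z (successors {u, z, t}): φ is false.
  t (successors {t, m}): φ is false.
  m (successors {m}): φ is true.
For instance, at y:
  At y: ◇(s ∧ (p ∨ r)) is true, □r ∧ □s is false, so ◇(s ∧ (p ∨ r)) → (□r ∧ □s) is false.
    At y: ◇(s ∧ (p ∨ r)) requires s ∧ (p ∨ r) at some successor in {w, y, z}.
      s ∧ (p ∨ r) holds at w, so ◇(s ∧ (p ∨ r)) is true at y.
    At y: □r is false, □s is true, so □r ∧ □s is false.
      At y: □r requires r at every successor {w, y, z}.
        r fails at w, so □r is false at y.
      At y: □s requires s at every successor {w, y, z}.
        At w: s is true.
        At y: s is true.
        At z: s is true.
      So □s is true at y.
Satisfying worlds: {x, m}

x, m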